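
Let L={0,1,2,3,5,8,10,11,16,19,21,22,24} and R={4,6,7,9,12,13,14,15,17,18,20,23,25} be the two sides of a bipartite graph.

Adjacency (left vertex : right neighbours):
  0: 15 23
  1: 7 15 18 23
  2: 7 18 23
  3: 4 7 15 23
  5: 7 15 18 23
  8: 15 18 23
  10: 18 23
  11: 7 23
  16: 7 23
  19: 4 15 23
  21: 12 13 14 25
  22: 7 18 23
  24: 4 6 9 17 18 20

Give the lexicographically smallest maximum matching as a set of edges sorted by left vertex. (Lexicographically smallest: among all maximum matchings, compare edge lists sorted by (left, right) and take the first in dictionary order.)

|M| = 7 (so the lex-smallest maximum matching has 7 edges)
process left vertices in ascending order; for each, take the smallest-labelled available neighbour that still permits 7 edges overall, or leave it unmatched if none does
lex-smallest matching: {0-15, 1-7, 2-18, 3-4, 5-23, 21-12, 24-6}

Lex-smallest maximum matching: {(0,15), (1,7), (2,18), (3,4), (5,23), (21,12), (24,6)}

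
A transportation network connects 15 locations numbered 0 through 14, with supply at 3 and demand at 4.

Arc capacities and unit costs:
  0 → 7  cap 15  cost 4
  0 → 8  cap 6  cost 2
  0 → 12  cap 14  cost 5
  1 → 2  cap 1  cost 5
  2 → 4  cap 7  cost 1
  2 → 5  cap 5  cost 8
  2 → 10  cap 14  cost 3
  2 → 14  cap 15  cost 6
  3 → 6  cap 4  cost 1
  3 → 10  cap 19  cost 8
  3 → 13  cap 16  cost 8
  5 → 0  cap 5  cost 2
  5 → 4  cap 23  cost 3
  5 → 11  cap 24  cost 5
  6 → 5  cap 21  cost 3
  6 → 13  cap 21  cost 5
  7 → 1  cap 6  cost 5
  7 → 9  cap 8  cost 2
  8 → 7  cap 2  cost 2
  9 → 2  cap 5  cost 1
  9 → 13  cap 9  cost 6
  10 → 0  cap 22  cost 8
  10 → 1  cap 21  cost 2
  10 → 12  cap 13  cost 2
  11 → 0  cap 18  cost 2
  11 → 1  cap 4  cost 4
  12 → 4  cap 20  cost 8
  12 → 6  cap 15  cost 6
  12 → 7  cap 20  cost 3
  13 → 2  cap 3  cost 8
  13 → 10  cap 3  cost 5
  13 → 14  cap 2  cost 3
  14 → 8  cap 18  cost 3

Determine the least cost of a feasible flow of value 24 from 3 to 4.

Minimum cost for 24 units: 393

shortest-cost path #1: 3→6→5→4 push 4 @ unit cost 7 (adds 28)
shortest-cost path #2: 3→10→1→2→4 push 1 @ unit cost 16 (adds 16)
shortest-cost path #3: 3→13→2→4 push 3 @ unit cost 17 (adds 51)
shortest-cost path #4: 3→10→12→7→9→2→4 push 3 @ unit cost 17 (adds 51)
shortest-cost path #5: 3→10→12→4 push 10 @ unit cost 18 (adds 180)
shortest-cost path #6: 3→13→14→8→7→12→4 push 2 @ unit cost 21 (adds 42)
shortest-cost path #7: 3→10→0→7→12→4 push 1 @ unit cost 25 (adds 25)
total cost = 393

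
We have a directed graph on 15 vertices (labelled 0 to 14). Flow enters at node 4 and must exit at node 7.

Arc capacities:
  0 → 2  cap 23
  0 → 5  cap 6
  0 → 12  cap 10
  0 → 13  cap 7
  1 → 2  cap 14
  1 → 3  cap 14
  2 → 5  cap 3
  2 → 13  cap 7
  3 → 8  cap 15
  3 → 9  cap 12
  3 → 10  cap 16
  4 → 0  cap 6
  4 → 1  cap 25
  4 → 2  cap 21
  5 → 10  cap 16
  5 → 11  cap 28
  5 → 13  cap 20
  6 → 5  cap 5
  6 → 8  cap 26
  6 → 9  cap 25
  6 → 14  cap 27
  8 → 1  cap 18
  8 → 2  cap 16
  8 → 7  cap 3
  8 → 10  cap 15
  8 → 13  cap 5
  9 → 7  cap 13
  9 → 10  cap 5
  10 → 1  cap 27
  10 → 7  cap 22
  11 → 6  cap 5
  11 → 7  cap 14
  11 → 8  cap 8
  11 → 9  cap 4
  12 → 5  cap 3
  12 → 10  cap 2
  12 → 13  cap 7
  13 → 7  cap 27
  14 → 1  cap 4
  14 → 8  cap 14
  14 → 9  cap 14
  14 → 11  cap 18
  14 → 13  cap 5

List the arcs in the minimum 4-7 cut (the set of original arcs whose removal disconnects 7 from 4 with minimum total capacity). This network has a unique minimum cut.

augment #1: 4→0→13→7 push 6
augment #2: 4→2→13→7 push 7
augment #3: 4→1→3→8→7 push 3
augment #4: 4→1→3→9→7 push 11
augment #5: 4→2→5→10→7 push 3
max flow = 30; residual-reachable set from 4 gives S-side
cut edges (S→T): {(1,3), (2,5), (2,13), (4,0)} total cap 30

Min-cut arcs: {(1,3), (2,5), (2,13), (4,0)} (total capacity 30)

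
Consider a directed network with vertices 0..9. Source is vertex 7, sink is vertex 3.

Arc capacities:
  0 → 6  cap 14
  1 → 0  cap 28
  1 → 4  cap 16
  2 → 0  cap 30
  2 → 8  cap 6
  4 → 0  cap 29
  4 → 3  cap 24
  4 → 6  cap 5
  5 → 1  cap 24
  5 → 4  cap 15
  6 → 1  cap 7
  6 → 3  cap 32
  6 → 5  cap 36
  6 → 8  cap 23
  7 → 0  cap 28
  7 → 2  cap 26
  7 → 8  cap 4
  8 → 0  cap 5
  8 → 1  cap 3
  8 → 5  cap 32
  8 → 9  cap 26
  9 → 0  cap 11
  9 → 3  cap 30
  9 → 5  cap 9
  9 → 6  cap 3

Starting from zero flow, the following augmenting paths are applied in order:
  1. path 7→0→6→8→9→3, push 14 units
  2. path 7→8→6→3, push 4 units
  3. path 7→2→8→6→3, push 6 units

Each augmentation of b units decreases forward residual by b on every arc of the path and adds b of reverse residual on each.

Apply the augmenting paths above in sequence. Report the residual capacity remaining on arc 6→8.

after path 1 (7→0→6→8→9→3, push 14): res(6,8)=9
after path 2 (7→8→6→3, push 4): res(6,8)=13
after path 3 (7→2→8→6→3, push 6): res(6,8)=19

Residual capacity of (6,8): 19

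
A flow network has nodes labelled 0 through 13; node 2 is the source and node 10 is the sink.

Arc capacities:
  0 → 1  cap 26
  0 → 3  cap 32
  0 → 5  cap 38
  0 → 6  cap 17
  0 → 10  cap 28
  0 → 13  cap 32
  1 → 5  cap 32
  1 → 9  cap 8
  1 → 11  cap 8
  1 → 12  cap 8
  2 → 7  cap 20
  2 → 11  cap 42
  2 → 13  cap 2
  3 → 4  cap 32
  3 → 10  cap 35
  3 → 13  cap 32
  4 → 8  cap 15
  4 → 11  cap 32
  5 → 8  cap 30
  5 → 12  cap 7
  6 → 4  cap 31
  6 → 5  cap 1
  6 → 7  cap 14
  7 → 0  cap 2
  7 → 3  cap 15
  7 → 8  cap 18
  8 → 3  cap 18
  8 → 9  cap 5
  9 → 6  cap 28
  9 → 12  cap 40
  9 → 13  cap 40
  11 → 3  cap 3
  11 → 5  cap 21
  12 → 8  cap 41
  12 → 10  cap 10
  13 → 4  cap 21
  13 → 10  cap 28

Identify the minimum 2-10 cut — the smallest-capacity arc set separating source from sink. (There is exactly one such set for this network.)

augment #1: 2→13→10 push 2
augment #2: 2→7→0→10 push 2
augment #3: 2→7→3→10 push 15
augment #4: 2→11→3→10 push 3
augment #5: 2→7→8→3→10 push 3
augment #6: 2→11→5→12→10 push 7
augment #7: 2→11→5→8→3→10 push 14
max flow = 46; residual-reachable set from 2 gives S-side
cut edges (S→T): {(2,7), (2,13), (11,3), (11,5)} total cap 46

Min-cut arcs: {(2,7), (2,13), (11,3), (11,5)} (total capacity 46)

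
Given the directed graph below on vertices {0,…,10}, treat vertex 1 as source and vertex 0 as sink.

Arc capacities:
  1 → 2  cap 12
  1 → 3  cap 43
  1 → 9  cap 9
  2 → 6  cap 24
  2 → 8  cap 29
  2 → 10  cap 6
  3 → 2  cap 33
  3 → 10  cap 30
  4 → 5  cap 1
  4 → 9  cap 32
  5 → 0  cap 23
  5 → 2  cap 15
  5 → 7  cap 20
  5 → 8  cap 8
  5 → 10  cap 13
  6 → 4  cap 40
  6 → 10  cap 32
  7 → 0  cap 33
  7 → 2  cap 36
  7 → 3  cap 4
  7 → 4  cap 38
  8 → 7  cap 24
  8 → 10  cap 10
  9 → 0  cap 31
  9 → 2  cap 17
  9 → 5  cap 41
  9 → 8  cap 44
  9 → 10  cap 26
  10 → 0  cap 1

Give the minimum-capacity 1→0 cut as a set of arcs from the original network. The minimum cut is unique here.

augment #1: 1→9→0 push 9
augment #2: 1→2→10→0 push 1
augment #3: 1→2→8→7→0 push 11
augment #4: 1→3→2→8→7→0 push 13
augment #5: 1→3→2→6→4→5→0 push 1
augment #6: 1→3→2→6→4→9→0 push 19
augment #7: 1→3→10→2→6→4→9→0 push 1
max flow = 55; residual-reachable set from 1 gives S-side
cut edges (S→T): {(1,2), (1,9), (3,2), (10,0)} total cap 55

Min-cut arcs: {(1,2), (1,9), (3,2), (10,0)} (total capacity 55)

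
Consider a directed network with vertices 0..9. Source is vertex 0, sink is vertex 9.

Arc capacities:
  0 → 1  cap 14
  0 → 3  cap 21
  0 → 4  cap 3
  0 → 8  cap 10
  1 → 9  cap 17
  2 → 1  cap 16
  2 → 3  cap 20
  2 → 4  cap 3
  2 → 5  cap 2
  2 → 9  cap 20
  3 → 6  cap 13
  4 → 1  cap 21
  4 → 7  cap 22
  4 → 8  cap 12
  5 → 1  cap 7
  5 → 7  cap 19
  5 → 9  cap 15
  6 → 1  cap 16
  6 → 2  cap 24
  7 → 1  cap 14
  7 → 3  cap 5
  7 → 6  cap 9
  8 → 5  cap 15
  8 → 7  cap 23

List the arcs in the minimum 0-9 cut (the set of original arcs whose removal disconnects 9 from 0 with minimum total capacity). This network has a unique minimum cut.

augment #1: 0→1→9 push 14
augment #2: 0→4→1→9 push 3
augment #3: 0→8→5→9 push 10
augment #4: 0→3→6→2→9 push 13
max flow = 40; residual-reachable set from 0 gives S-side
cut edges (S→T): {(0,1), (0,4), (0,8), (3,6)} total cap 40

Min-cut arcs: {(0,1), (0,4), (0,8), (3,6)} (total capacity 40)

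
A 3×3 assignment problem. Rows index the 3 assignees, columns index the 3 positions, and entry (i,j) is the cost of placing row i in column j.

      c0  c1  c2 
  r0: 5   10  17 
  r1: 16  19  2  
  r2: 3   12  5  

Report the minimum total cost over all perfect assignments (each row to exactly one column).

Minimum assignment cost: 15

optimal assignment: row0→col1 (cost 10), row1→col2 (cost 2), row2→col0 (cost 3)
total = 10 + 2 + 3 = 15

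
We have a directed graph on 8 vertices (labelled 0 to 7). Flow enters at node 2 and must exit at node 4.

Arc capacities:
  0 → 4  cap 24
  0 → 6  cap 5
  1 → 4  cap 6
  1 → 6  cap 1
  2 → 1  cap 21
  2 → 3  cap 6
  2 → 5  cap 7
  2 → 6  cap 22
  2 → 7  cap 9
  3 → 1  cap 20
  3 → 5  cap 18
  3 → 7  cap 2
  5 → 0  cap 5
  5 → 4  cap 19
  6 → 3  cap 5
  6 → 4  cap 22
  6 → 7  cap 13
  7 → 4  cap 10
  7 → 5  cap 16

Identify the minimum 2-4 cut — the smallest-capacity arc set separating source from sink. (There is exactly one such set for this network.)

augment #1: 2→1→4 push 6
augment #2: 2→5→4 push 7
augment #3: 2→6→4 push 22
augment #4: 2→7→4 push 9
augment #5: 2→3→5→4 push 6
augment #6: 2→1→6→7→4 push 1
max flow = 51; residual-reachable set from 2 gives S-side
cut edges (S→T): {(1,4), (1,6), (2,3), (2,5), (2,6), (2,7)} total cap 51

Min-cut arcs: {(1,4), (1,6), (2,3), (2,5), (2,6), (2,7)} (total capacity 51)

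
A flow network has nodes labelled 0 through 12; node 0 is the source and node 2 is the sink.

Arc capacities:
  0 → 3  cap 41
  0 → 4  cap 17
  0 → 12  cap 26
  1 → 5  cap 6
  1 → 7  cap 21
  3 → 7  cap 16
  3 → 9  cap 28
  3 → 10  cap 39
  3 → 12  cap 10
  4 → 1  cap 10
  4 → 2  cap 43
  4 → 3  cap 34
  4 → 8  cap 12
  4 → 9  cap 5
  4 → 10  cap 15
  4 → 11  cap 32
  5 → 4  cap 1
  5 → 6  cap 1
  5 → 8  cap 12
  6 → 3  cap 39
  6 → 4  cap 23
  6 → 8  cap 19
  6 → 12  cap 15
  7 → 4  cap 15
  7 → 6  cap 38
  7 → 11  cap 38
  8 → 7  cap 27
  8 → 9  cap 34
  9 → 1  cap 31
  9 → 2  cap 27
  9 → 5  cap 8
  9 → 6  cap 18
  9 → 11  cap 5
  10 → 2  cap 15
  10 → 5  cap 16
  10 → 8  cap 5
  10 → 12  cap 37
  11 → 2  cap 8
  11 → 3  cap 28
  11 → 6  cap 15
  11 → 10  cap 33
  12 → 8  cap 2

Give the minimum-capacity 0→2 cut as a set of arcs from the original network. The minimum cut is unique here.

Min-cut arcs: {(0,3), (0,4), (12,8)} (total capacity 60)

augment #1: 0→4→2 push 17
augment #2: 0→3→9→2 push 27
augment #3: 0→3→10→2 push 14
augment #4: 0→12→8→7→4→2 push 2
max flow = 60; residual-reachable set from 0 gives S-side
cut edges (S→T): {(0,3), (0,4), (12,8)} total cap 60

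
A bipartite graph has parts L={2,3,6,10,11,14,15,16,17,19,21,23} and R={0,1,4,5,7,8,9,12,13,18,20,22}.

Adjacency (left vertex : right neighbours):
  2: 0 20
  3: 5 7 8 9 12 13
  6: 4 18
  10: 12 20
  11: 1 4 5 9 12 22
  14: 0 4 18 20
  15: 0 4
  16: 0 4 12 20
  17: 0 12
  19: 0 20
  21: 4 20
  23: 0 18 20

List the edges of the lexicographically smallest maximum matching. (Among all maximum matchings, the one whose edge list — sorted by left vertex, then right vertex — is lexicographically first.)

Lex-smallest maximum matching: {(2,0), (3,5), (6,4), (10,12), (11,1), (14,18), (16,20)}

|M| = 7 (so the lex-smallest maximum matching has 7 edges)
process left vertices in ascending order; for each, take the smallest-labelled available neighbour that still permits 7 edges overall, or leave it unmatched if none does
lex-smallest matching: {2-0, 3-5, 6-4, 10-12, 11-1, 14-18, 16-20}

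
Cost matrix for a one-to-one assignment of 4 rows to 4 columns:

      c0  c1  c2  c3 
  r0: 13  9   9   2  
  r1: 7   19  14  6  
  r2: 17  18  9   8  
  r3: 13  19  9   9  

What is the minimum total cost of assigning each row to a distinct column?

optimal assignment: row0→col1 (cost 9), row1→col0 (cost 7), row2→col3 (cost 8), row3→col2 (cost 9)
total = 9 + 7 + 8 + 9 = 33

Minimum assignment cost: 33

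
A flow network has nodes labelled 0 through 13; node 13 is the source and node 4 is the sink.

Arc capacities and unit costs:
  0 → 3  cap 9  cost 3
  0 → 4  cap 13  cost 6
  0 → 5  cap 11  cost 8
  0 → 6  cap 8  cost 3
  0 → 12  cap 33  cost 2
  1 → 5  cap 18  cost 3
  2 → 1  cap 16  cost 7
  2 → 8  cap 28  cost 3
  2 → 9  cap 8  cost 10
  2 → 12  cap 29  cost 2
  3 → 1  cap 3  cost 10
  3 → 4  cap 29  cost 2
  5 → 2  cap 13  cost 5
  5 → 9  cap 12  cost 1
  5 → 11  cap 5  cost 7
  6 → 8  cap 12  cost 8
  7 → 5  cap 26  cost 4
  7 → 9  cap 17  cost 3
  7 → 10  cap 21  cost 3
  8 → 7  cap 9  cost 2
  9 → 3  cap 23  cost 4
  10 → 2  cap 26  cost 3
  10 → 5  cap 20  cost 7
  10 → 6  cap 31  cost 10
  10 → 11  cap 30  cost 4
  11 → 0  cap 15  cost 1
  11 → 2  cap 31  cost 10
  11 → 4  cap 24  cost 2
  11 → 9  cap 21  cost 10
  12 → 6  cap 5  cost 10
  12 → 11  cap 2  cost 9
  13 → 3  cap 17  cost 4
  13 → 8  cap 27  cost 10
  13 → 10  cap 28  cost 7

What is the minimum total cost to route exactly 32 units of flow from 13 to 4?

shortest-cost path #1: 13→3→4 push 17 @ unit cost 6 (adds 102)
shortest-cost path #2: 13→10→11→4 push 15 @ unit cost 13 (adds 195)
total cost = 297

Minimum cost for 32 units: 297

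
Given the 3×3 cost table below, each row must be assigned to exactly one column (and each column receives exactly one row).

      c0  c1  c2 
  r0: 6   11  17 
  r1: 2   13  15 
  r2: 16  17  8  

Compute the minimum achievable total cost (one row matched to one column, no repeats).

optimal assignment: row0→col1 (cost 11), row1→col0 (cost 2), row2→col2 (cost 8)
total = 11 + 2 + 8 = 21

Minimum assignment cost: 21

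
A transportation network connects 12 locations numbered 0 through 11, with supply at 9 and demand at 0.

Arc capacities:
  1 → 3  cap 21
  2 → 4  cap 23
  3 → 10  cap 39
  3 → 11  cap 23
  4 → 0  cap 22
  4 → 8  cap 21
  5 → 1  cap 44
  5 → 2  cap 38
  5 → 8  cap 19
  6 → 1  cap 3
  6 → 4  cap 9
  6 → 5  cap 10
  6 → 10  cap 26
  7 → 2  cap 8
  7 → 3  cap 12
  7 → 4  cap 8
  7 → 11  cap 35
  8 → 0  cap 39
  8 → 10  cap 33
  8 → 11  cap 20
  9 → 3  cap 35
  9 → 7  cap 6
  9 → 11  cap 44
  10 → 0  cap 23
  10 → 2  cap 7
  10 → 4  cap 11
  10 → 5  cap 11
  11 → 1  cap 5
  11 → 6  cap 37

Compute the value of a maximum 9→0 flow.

augment #1: 9→3→10→0 bottleneck 23, total now 23
augment #2: 9→7→4→0 bottleneck 6, total now 29
augment #3: 9→3→10→4→0 bottleneck 11, total now 40
augment #4: 9→11→6→4→0 bottleneck 5, total now 45
augment #5: 9→3→10→5→8→0 bottleneck 1, total now 46
augment #6: 9→11→6→4→8→0 bottleneck 4, total now 50
augment #7: 9→11→6→5→8→0 bottleneck 10, total now 60
augment #8: 9→11→6→10→5→8→0 bottleneck 8, total now 68
augment #9: 9→11→6→10→2→4→8→0 bottleneck 7, total now 75
augment #10: 9→11→6→10→5→2→4→8→0 bottleneck 2, total now 77

Maximum flow value: 77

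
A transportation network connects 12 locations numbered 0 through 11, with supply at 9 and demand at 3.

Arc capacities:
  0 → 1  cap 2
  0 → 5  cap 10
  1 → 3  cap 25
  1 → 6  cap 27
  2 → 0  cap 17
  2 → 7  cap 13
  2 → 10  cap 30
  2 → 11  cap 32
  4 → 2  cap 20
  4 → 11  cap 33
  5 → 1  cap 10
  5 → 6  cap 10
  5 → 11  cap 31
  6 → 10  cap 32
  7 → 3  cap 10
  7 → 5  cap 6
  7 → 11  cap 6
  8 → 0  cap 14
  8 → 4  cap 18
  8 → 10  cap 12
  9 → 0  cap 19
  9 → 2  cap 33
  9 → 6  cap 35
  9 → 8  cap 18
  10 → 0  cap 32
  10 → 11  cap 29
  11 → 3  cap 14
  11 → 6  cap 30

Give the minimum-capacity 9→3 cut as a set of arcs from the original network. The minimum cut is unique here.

augment #1: 9→0→1→3 push 2
augment #2: 9→2→7→3 push 10
augment #3: 9→2→11→3 push 14
augment #4: 9→0→5→1→3 push 10
max flow = 36; residual-reachable set from 9 gives S-side
cut edges (S→T): {(0,1), (5,1), (7,3), (11,3)} total cap 36

Min-cut arcs: {(0,1), (5,1), (7,3), (11,3)} (total capacity 36)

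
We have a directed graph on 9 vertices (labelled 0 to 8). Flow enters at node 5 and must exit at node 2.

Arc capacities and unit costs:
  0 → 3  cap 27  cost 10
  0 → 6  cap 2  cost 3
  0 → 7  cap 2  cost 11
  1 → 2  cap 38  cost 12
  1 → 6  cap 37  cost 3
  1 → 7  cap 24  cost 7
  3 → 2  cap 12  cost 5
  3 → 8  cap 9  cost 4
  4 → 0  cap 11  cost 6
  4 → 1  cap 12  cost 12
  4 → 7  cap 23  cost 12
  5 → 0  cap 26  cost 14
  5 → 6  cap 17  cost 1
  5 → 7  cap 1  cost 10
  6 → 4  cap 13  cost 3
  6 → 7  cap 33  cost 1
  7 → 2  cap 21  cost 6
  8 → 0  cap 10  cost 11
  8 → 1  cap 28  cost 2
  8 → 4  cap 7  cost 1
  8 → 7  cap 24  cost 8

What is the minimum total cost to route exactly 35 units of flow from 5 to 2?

shortest-cost path #1: 5→6→7→2 push 17 @ unit cost 8 (adds 136)
shortest-cost path #2: 5→7→2 push 1 @ unit cost 16 (adds 16)
shortest-cost path #3: 5→0→6→7→2 push 2 @ unit cost 24 (adds 48)
shortest-cost path #4: 5→0→3→2 push 12 @ unit cost 29 (adds 348)
shortest-cost path #5: 5→0→7→2 push 1 @ unit cost 31 (adds 31)
shortest-cost path #6: 5→0→3→8→1→2 push 2 @ unit cost 42 (adds 84)
total cost = 663

Minimum cost for 35 units: 663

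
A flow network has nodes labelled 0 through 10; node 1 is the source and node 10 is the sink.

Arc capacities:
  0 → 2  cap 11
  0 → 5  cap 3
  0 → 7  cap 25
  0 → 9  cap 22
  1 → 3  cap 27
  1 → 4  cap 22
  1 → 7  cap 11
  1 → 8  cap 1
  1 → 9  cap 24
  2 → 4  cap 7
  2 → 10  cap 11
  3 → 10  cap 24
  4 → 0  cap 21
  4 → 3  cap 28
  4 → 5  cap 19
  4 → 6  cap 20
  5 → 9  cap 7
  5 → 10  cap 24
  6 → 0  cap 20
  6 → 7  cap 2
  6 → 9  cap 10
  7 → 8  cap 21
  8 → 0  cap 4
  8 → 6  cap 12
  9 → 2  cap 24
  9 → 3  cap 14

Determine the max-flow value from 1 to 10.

Maximum flow value: 57

augment #1: 1→3→10 bottleneck 24, total now 24
augment #2: 1→4→5→10 bottleneck 19, total now 43
augment #3: 1→9→2→10 bottleneck 11, total now 54
augment #4: 1→4→0→5→10 bottleneck 3, total now 57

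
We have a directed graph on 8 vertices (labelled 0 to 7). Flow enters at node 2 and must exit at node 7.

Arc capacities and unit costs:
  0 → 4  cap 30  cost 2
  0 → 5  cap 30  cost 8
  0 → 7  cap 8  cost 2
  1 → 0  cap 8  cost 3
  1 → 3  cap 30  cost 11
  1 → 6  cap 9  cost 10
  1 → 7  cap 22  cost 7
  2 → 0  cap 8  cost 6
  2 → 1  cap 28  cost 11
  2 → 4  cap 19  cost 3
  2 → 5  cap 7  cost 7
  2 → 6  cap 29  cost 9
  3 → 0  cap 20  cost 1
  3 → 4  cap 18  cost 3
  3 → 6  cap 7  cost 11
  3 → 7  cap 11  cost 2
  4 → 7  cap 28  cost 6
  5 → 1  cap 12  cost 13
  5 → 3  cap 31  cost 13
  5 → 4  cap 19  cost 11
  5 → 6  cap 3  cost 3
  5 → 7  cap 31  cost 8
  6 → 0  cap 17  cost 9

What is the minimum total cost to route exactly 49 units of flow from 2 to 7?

Minimum cost for 49 units: 610

shortest-cost path #1: 2→0→7 push 8 @ unit cost 8 (adds 64)
shortest-cost path #2: 2→4→7 push 19 @ unit cost 9 (adds 171)
shortest-cost path #3: 2→5→7 push 7 @ unit cost 15 (adds 105)
shortest-cost path #4: 2→1→7 push 15 @ unit cost 18 (adds 270)
total cost = 610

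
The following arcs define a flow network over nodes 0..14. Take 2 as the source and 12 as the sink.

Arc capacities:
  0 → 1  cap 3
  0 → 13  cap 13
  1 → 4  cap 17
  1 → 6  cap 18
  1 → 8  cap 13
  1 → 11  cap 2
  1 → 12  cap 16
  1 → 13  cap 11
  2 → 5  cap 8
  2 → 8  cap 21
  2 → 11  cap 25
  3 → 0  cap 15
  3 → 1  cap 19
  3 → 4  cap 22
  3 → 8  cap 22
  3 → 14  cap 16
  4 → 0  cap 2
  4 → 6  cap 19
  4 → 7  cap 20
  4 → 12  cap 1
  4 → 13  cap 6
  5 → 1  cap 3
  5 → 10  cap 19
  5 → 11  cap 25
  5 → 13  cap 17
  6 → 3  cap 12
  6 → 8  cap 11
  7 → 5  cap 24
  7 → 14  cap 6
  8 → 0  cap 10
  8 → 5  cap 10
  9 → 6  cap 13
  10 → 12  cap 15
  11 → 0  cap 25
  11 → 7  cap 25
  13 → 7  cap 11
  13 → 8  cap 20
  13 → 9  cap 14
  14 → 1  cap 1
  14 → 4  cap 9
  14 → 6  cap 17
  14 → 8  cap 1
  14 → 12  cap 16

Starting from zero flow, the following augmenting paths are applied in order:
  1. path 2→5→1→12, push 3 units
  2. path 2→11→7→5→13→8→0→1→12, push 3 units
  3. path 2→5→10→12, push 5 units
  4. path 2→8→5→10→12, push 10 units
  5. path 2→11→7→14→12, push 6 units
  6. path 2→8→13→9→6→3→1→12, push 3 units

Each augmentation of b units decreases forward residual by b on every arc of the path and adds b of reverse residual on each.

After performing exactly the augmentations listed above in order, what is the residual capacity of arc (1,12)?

Residual capacity of (1,12): 7

after path 1 (2→5→1→12, push 3): res(1,12)=13
after path 2 (2→11→7→5→13→8→0→1→12, push 3): res(1,12)=10
after path 3 (2→5→10→12, push 5): res(1,12)=10
after path 4 (2→8→5→10→12, push 10): res(1,12)=10
after path 5 (2→11→7→14→12, push 6): res(1,12)=10
after path 6 (2→8→13→9→6→3→1→12, push 3): res(1,12)=7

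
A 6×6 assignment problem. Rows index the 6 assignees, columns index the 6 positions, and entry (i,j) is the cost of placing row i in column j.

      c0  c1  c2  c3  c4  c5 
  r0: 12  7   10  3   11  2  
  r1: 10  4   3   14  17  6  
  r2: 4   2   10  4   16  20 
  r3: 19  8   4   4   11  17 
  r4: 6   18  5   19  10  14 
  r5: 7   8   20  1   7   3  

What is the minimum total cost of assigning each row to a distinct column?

Minimum assignment cost: 24

optimal assignment: row0→col5 (cost 2), row1→col2 (cost 3), row2→col1 (cost 2), row3→col3 (cost 4), row4→col0 (cost 6), row5→col4 (cost 7)
total = 2 + 3 + 2 + 4 + 6 + 7 = 24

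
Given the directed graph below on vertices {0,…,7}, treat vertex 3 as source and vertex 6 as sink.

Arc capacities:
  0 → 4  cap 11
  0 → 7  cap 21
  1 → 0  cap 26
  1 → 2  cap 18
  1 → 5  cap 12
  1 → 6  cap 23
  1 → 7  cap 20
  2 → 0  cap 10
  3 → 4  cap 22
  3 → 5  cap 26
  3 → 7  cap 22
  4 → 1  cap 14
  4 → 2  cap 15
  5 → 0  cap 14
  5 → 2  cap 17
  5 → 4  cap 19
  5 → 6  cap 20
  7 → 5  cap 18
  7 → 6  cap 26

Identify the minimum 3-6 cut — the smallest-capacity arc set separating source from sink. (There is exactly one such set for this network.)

augment #1: 3→5→6 push 20
augment #2: 3→7→6 push 22
augment #3: 3→4→1→6 push 14
augment #4: 3→5→0→7→6 push 4
max flow = 60; residual-reachable set from 3 gives S-side
cut edges (S→T): {(4,1), (5,6), (7,6)} total cap 60

Min-cut arcs: {(4,1), (5,6), (7,6)} (total capacity 60)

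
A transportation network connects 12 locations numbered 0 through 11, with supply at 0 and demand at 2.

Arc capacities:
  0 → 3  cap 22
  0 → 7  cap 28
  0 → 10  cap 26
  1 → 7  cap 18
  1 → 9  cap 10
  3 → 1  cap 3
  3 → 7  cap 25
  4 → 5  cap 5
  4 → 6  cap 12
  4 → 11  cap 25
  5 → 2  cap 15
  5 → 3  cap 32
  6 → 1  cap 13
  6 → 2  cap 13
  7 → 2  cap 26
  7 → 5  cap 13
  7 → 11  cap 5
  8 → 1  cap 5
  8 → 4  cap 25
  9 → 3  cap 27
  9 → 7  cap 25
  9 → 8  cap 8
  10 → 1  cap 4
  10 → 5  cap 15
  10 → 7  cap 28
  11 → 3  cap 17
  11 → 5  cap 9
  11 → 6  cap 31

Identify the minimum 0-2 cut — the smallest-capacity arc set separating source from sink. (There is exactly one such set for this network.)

augment #1: 0→7→2 push 26
augment #2: 0→7→5→2 push 2
augment #3: 0→10→5→2 push 13
augment #4: 0→3→7→11→6→2 push 5
augment #5: 0→3→1→9→8→4→6→2 push 3
augment #6: 0→10→1→9→8→4→6→2 push 4
max flow = 53; residual-reachable set from 0 gives S-side
cut edges (S→T): {(3,1), (5,2), (7,2), (7,11), (10,1)} total cap 53

Min-cut arcs: {(3,1), (5,2), (7,2), (7,11), (10,1)} (total capacity 53)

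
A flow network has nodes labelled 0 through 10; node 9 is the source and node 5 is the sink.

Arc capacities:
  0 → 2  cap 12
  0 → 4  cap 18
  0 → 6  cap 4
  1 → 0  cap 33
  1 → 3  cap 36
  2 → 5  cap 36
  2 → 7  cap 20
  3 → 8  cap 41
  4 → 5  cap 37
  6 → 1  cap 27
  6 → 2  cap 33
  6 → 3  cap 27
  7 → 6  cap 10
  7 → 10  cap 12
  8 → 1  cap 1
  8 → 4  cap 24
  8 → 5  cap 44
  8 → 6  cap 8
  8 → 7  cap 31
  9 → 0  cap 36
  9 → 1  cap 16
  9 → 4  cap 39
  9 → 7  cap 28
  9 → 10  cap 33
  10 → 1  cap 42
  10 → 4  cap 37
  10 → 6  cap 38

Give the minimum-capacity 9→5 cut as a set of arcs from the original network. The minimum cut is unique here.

augment #1: 9→4→5 push 37
augment #2: 9→0→2→5 push 12
augment #3: 9→0→6→2→5 push 4
augment #4: 9→1→3→8→5 push 16
augment #5: 9→7→6→2→5 push 10
augment #6: 9→10→6→2→5 push 10
augment #7: 9→10→1→3→8→5 push 20
augment #8: 9→10→6→3→8→5 push 3
augment #9: 9→7→10→6→3→8→5 push 2
max flow = 114; residual-reachable set from 9 gives S-side
cut edges (S→T): {(2,5), (3,8), (4,5)} total cap 114

Min-cut arcs: {(2,5), (3,8), (4,5)} (total capacity 114)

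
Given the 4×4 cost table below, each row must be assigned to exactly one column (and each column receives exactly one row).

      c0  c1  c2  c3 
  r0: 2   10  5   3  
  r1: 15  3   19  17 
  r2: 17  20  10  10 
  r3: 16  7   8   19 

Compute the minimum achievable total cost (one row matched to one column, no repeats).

optimal assignment: row0→col0 (cost 2), row1→col1 (cost 3), row2→col3 (cost 10), row3→col2 (cost 8)
total = 2 + 3 + 10 + 8 = 23

Minimum assignment cost: 23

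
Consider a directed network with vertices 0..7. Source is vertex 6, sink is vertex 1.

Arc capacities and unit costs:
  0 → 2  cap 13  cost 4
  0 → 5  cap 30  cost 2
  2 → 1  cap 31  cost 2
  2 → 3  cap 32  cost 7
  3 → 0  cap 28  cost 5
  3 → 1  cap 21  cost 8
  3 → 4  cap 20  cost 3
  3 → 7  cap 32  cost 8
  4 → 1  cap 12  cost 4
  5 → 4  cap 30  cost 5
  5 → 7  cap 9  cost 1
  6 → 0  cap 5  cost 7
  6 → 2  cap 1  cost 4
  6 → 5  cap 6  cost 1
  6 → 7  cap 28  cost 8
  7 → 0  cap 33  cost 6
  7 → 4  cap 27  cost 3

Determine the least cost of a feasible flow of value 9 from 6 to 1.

Minimum cost for 9 units: 86

shortest-cost path #1: 6→2→1 push 1 @ unit cost 6 (adds 6)
shortest-cost path #2: 6→5→7→4→1 push 6 @ unit cost 9 (adds 54)
shortest-cost path #3: 6→0→2→1 push 2 @ unit cost 13 (adds 26)
total cost = 86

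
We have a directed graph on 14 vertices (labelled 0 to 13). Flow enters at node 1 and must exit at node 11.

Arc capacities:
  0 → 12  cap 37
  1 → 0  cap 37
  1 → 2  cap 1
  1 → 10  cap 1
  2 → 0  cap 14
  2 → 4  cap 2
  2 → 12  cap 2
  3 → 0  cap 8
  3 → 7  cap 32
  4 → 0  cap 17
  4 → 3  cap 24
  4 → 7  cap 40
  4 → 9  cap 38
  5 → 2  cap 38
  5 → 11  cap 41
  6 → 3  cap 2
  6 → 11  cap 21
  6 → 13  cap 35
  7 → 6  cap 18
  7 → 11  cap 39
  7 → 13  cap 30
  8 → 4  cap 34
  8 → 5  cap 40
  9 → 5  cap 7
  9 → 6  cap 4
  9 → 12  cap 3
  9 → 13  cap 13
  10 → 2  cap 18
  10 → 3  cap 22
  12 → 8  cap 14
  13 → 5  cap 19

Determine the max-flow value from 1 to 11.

augment #1: 1→2→4→7→11 bottleneck 1, total now 1
augment #2: 1→10→3→7→11 bottleneck 1, total now 2
augment #3: 1→0→12→8→5→11 bottleneck 14, total now 16

Maximum flow value: 16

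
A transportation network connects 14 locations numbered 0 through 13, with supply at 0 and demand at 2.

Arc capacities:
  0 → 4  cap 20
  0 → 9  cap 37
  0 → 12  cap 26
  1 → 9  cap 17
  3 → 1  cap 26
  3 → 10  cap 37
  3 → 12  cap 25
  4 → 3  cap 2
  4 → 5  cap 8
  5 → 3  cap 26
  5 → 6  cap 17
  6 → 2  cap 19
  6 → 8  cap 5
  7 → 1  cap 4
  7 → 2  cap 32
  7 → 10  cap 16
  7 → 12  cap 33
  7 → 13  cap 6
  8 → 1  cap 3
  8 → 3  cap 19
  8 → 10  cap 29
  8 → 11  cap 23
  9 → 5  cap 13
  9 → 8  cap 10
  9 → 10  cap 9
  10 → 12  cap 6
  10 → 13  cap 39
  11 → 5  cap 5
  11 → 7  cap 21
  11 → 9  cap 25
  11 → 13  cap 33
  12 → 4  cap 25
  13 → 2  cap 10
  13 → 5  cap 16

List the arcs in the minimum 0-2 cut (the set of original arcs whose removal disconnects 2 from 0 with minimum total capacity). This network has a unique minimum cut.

Min-cut arcs: {(5,6), (9,8), (13,2)} (total capacity 37)

augment #1: 0→4→5→6→2 push 8
augment #2: 0→9→5→6→2 push 9
augment #3: 0→9→10→13→2 push 9
augment #4: 0→4→3→10→13→2 push 1
augment #5: 0→9→8→11→7→2 push 10
max flow = 37; residual-reachable set from 0 gives S-side
cut edges (S→T): {(5,6), (9,8), (13,2)} total cap 37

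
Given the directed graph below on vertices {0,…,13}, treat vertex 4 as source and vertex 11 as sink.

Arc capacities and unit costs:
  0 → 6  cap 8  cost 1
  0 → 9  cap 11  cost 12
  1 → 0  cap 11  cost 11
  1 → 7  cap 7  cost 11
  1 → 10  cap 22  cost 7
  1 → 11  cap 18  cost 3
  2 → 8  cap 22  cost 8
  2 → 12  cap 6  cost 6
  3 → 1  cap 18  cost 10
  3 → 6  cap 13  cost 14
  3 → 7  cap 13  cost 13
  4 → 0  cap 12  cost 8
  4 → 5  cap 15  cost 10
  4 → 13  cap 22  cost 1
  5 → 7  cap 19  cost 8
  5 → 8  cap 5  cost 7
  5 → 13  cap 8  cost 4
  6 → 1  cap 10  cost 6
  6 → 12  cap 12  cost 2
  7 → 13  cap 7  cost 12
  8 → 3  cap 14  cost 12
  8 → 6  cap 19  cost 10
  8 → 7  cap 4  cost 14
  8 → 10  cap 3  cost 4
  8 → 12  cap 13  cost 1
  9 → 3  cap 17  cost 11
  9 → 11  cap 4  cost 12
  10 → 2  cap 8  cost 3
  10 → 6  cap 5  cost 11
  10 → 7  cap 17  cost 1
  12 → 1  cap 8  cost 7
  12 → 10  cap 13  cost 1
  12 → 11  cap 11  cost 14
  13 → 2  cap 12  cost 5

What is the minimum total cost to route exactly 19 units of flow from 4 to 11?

Minimum cost for 19 units: 413

shortest-cost path #1: 4→0→6→1→11 push 8 @ unit cost 18 (adds 144)
shortest-cost path #2: 4→13→2→12→1→11 push 6 @ unit cost 22 (adds 132)
shortest-cost path #3: 4→13→2→8→12→1→11 push 2 @ unit cost 25 (adds 50)
shortest-cost path #4: 4→13→2→8→12→11 push 3 @ unit cost 29 (adds 87)
total cost = 413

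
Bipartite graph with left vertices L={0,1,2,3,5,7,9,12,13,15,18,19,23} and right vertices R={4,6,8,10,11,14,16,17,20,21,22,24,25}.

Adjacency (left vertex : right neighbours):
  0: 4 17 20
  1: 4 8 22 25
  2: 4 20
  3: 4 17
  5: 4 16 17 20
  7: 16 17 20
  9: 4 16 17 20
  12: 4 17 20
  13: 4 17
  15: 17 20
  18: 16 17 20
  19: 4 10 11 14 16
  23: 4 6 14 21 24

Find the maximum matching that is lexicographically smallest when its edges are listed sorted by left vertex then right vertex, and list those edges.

|M| = 7 (so the lex-smallest maximum matching has 7 edges)
process left vertices in ascending order; for each, take the smallest-labelled available neighbour that still permits 7 edges overall, or leave it unmatched if none does
lex-smallest matching: {0-4, 1-8, 2-20, 3-17, 5-16, 19-10, 23-6}

Lex-smallest maximum matching: {(0,4), (1,8), (2,20), (3,17), (5,16), (19,10), (23,6)}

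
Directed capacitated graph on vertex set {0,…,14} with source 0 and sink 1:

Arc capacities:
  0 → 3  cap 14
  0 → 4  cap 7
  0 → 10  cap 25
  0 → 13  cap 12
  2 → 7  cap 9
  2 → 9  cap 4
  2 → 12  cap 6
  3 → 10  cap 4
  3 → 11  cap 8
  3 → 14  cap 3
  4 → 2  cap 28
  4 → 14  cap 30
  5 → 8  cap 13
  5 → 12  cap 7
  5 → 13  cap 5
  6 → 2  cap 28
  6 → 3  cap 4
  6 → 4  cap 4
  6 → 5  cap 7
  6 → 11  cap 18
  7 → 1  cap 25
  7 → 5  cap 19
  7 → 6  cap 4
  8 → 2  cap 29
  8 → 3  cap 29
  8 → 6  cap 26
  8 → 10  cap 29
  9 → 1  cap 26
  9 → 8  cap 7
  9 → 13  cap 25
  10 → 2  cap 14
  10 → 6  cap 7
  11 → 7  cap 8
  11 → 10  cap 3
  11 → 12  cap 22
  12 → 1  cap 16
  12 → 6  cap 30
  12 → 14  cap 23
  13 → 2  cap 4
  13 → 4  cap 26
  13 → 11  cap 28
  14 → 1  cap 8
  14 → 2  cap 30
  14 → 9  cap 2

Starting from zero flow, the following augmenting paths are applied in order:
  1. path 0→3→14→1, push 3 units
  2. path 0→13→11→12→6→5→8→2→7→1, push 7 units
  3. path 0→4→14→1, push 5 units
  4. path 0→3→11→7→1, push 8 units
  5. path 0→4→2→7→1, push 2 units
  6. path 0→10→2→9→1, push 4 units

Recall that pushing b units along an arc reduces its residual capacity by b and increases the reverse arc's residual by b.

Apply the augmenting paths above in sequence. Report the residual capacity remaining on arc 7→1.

after path 1 (0→3→14→1, push 3): res(7,1)=25
after path 2 (0→13→11→12→6→5→8→2→7→1, push 7): res(7,1)=18
after path 3 (0→4→14→1, push 5): res(7,1)=18
after path 4 (0→3→11→7→1, push 8): res(7,1)=10
after path 5 (0→4→2→7→1, push 2): res(7,1)=8
after path 6 (0→10→2→9→1, push 4): res(7,1)=8

Residual capacity of (7,1): 8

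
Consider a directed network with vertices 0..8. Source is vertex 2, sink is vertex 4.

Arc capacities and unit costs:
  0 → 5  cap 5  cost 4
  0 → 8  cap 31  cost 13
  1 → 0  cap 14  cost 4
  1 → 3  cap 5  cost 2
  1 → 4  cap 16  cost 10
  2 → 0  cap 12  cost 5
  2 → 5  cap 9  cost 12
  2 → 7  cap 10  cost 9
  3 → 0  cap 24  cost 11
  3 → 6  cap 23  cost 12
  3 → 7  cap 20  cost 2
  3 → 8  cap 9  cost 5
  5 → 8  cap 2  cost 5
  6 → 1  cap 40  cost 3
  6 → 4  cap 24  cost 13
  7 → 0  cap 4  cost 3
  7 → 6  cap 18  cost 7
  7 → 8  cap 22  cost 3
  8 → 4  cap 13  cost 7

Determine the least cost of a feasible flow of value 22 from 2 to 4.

Minimum cost for 22 units: 572

shortest-cost path #1: 2→7→8→4 push 10 @ unit cost 19 (adds 190)
shortest-cost path #2: 2→0→5→8→4 push 2 @ unit cost 21 (adds 42)
shortest-cost path #3: 2→0→8→4 push 1 @ unit cost 25 (adds 25)
shortest-cost path #4: 2→0→8→7→6→4 push 9 @ unit cost 35 (adds 315)
total cost = 572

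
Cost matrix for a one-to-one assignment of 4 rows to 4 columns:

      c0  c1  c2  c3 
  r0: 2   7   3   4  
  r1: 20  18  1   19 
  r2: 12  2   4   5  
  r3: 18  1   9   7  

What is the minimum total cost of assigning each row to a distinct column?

Minimum assignment cost: 9

optimal assignment: row0→col0 (cost 2), row1→col2 (cost 1), row2→col3 (cost 5), row3→col1 (cost 1)
total = 2 + 1 + 5 + 1 = 9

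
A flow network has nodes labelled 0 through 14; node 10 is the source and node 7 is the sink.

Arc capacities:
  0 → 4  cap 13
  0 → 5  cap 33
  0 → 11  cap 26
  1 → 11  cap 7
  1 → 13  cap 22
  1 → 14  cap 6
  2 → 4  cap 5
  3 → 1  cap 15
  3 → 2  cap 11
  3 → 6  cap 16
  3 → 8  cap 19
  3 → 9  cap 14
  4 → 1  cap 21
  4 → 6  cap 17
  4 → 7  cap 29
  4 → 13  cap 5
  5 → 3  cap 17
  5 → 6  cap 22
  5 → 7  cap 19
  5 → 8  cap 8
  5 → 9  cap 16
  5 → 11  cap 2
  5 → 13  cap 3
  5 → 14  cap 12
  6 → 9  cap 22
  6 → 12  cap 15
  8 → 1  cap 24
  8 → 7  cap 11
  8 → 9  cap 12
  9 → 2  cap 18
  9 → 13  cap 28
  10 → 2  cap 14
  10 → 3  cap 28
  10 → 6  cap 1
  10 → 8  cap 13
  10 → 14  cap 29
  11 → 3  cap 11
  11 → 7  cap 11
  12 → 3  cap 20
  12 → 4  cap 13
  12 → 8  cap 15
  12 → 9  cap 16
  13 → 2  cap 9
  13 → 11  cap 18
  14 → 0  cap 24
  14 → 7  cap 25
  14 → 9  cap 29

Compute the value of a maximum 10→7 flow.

Maximum flow value: 75

augment #1: 10→8→7 bottleneck 11, total now 11
augment #2: 10→14→7 bottleneck 25, total now 36
augment #3: 10→2→4→7 bottleneck 5, total now 41
augment #4: 10→3→1→11→7 bottleneck 7, total now 48
augment #5: 10→6→12→4→7 bottleneck 1, total now 49
augment #6: 10→14→0→4→7 bottleneck 4, total now 53
augment #7: 10→3→1→13→11→7 bottleneck 4, total now 57
augment #8: 10→3→6→12→4→7 bottleneck 12, total now 69
augment #9: 10→3→1→14→0→4→7 bottleneck 4, total now 73
augment #10: 10→8→1→14→0→4→7 bottleneck 2, total now 75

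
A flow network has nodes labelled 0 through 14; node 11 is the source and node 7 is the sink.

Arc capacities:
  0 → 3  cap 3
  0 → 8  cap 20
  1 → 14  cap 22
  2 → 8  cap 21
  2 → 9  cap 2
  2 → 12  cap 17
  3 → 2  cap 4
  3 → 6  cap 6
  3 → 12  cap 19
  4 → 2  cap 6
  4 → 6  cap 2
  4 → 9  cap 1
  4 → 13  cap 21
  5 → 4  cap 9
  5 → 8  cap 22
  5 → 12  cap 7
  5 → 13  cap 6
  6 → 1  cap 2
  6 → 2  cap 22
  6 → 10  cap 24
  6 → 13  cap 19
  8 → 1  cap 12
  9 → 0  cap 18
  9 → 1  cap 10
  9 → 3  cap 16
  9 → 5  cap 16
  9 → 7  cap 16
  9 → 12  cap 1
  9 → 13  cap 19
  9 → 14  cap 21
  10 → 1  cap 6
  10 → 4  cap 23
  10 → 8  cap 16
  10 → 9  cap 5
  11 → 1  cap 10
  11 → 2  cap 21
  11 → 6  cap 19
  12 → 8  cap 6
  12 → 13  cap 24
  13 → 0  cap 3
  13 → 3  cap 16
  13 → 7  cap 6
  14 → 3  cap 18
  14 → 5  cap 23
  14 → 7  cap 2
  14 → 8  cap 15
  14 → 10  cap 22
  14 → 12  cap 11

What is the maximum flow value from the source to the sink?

augment #1: 11→1→14→7 bottleneck 2, total now 2
augment #2: 11→2→9→7 bottleneck 2, total now 4
augment #3: 11→6→13→7 bottleneck 6, total now 10
augment #4: 11→6→10→9→7 bottleneck 5, total now 15
augment #5: 11→6→10→4→9→7 bottleneck 1, total now 16

Maximum flow value: 16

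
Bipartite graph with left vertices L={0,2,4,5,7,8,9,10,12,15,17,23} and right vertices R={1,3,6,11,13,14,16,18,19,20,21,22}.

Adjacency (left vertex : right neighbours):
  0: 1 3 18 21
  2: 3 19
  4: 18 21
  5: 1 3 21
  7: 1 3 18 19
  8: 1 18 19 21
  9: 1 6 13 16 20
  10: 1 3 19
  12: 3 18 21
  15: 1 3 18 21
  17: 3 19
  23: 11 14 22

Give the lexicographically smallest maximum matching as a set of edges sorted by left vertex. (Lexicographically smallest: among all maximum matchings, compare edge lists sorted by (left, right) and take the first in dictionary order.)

|M| = 7 (so the lex-smallest maximum matching has 7 edges)
process left vertices in ascending order; for each, take the smallest-labelled available neighbour that still permits 7 edges overall, or leave it unmatched if none does
lex-smallest matching: {0-1, 2-3, 4-18, 5-21, 7-19, 9-6, 23-11}

Lex-smallest maximum matching: {(0,1), (2,3), (4,18), (5,21), (7,19), (9,6), (23,11)}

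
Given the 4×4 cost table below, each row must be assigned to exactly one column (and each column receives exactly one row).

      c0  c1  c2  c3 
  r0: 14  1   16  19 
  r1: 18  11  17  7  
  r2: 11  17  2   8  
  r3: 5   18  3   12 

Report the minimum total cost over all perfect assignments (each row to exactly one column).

Minimum assignment cost: 15

optimal assignment: row0→col1 (cost 1), row1→col3 (cost 7), row2→col2 (cost 2), row3→col0 (cost 5)
total = 1 + 7 + 2 + 5 = 15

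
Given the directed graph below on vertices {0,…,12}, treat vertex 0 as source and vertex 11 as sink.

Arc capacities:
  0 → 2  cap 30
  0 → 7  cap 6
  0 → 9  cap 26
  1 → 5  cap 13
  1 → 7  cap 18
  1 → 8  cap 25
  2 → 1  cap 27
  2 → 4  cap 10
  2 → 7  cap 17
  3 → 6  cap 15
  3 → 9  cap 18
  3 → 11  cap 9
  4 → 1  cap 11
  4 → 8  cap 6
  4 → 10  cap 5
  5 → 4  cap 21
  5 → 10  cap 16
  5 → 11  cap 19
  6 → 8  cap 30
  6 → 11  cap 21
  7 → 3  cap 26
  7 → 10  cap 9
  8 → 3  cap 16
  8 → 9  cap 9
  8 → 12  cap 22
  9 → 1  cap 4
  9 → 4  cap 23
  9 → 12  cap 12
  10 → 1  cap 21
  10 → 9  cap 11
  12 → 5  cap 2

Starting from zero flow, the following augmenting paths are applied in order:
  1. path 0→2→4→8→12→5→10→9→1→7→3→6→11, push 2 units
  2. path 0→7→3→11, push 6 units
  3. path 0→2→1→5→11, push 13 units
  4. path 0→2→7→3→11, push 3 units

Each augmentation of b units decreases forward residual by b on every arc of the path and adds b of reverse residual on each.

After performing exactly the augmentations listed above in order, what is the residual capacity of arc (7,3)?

Residual capacity of (7,3): 15

after path 1 (0→2→4→8→12→5→10→9→1→7→3→6→11, push 2): res(7,3)=24
after path 2 (0→7→3→11, push 6): res(7,3)=18
after path 3 (0→2→1→5→11, push 13): res(7,3)=18
after path 4 (0→2→7→3→11, push 3): res(7,3)=15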